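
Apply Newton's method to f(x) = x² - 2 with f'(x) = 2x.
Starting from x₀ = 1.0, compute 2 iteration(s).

f(x) = x² - 2
f'(x) = 2x
x₀ = 1.0

Newton-Raphson formula: x_{n+1} = x_n - f(x_n)/f'(x_n)

Iteration 1:
  f(1.000000) = -1.000000
  f'(1.000000) = 2.000000
  x_1 = 1.000000 - (-1.000000)/2.000000 = 1.500000
Iteration 2:
  f(1.500000) = 0.250000
  f'(1.500000) = 3.000000
  x_2 = 1.500000 - 0.250000/3.000000 = 1.416667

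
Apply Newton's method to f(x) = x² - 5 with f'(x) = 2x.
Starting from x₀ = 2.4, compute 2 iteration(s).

f(x) = x² - 5
f'(x) = 2x
x₀ = 2.4

Newton-Raphson formula: x_{n+1} = x_n - f(x_n)/f'(x_n)

Iteration 1:
  f(2.400000) = 0.760000
  f'(2.400000) = 4.800000
  x_1 = 2.400000 - 0.760000/4.800000 = 2.241667
Iteration 2:
  f(2.241667) = 0.025069
  f'(2.241667) = 4.483333
  x_2 = 2.241667 - 0.025069/4.483333 = 2.236075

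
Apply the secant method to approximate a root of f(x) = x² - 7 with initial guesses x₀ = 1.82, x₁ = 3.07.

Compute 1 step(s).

f(x) = x² - 7
x₀ = 1.82, x₁ = 3.07

Secant formula: x_{n+1} = x_n - f(x_n)(x_n - x_{n-1})/(f(x_n) - f(x_{n-1}))

Iteration 1:
  f(1.820000) = -3.687600
  f(3.070000) = 2.424900
  x_2 = 3.070000 - 2.424900×(3.070000 - 1.820000)/(2.424900 - (-3.687600))
       = 2.574110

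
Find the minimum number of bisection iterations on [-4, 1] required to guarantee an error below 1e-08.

We need (b-a)/2^n ≤ 1e-08
(1 - (-4))/2^n ≤ 1e-08
5/2^n ≤ 1e-08
2^n ≥ 500000000
n ≥ log₂(500000000) = 28.90
n ≥ 29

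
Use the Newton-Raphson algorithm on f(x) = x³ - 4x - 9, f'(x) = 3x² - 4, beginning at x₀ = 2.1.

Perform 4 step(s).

f(x) = x³ - 4x - 9
f'(x) = 3x² - 4
x₀ = 2.1

Newton-Raphson formula: x_{n+1} = x_n - f(x_n)/f'(x_n)

Iteration 1:
  f(2.100000) = -8.139000
  f'(2.100000) = 9.230000
  x_1 = 2.100000 - (-8.139000)/9.230000 = 2.981798
Iteration 2:
  f(2.981798) = 5.584341
  f'(2.981798) = 22.673367
  x_2 = 2.981798 - 5.584341/22.673367 = 2.735503
Iteration 3:
  f(2.735503) = 0.527699
  f'(2.735503) = 18.448935
  x_3 = 2.735503 - 0.527699/18.448935 = 2.706900
Iteration 4:
  f(2.706900) = 0.006691
  f'(2.706900) = 17.981924
  x_4 = 2.706900 - 0.006691/17.981924 = 2.706528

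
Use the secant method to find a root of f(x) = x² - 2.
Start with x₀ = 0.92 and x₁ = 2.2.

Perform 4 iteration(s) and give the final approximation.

f(x) = x² - 2
x₀ = 0.92, x₁ = 2.2

Secant formula: x_{n+1} = x_n - f(x_n)(x_n - x_{n-1})/(f(x_n) - f(x_{n-1}))

Iteration 1:
  f(0.920000) = -1.153600
  f(2.200000) = 2.840000
  x_2 = 2.200000 - 2.840000×(2.200000 - 0.920000)/(2.840000 - (-1.153600))
       = 1.289744
Iteration 2:
  f(2.200000) = 2.840000
  f(1.289744) = -0.336561
  x_3 = 1.289744 - (-0.336561)×(1.289744 - 2.200000)/(-0.336561 - 2.840000)
       = 1.386187
Iteration 3:
  f(1.289744) = -0.336561
  f(1.386187) = -0.078487
  x_4 = 1.386187 - (-0.078487)×(1.386187 - 1.289744)/(-0.078487 - (-0.336561))
       = 1.415517
Iteration 4:
  f(1.386187) = -0.078487
  f(1.415517) = 0.003689
  x_5 = 1.415517 - 0.003689×(1.415517 - 1.386187)/(0.003689 - (-0.078487))
       = 1.414201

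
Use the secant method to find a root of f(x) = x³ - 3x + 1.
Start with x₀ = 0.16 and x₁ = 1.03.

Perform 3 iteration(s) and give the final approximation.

f(x) = x³ - 3x + 1
x₀ = 0.16, x₁ = 1.03

Secant formula: x_{n+1} = x_n - f(x_n)(x_n - x_{n-1})/(f(x_n) - f(x_{n-1}))

Iteration 1:
  f(0.160000) = 0.524096
  f(1.030000) = -0.997273
  x_2 = 1.030000 - (-0.997273)×(1.030000 - 0.160000)/(-0.997273 - 0.524096)
       = 0.459706
Iteration 2:
  f(1.030000) = -0.997273
  f(0.459706) = -0.281969
  x_3 = 0.459706 - (-0.281969)×(0.459706 - 1.030000)/(-0.281969 - (-0.997273))
       = 0.234900
Iteration 3:
  f(0.459706) = -0.281969
  f(0.234900) = 0.308262
  x_4 = 0.234900 - 0.308262×(0.234900 - 0.459706)/(0.308262 - (-0.281969))
       = 0.352310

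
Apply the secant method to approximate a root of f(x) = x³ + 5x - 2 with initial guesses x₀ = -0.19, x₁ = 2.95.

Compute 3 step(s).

f(x) = x³ + 5x - 2
x₀ = -0.19, x₁ = 2.95

Secant formula: x_{n+1} = x_n - f(x_n)(x_n - x_{n-1})/(f(x_n) - f(x_{n-1}))

Iteration 1:
  f(-0.190000) = -2.956859
  f(2.950000) = 38.422375
  x_2 = 2.950000 - 38.422375×(2.950000 - (-0.190000))/(38.422375 - (-2.956859))
       = 0.034377
Iteration 2:
  f(2.950000) = 38.422375
  f(0.034377) = -1.828076
  x_3 = 0.034377 - (-1.828076)×(0.034377 - 2.950000)/(-1.828076 - 38.422375)
       = 0.166797
Iteration 3:
  f(0.034377) = -1.828076
  f(0.166797) = -1.161374
  x_4 = 0.166797 - (-1.161374)×(0.166797 - 0.034377)/(-1.161374 - (-1.828076))
       = 0.397469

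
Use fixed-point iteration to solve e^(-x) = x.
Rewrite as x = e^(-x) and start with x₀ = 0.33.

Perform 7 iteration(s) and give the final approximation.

Equation: e^(-x) = x
Fixed-point form: x = e^(-x)
x₀ = 0.33

x_1 = g(0.330000) = 0.718924
x_2 = g(0.718924) = 0.487276
x_3 = g(0.487276) = 0.614297
x_4 = g(0.614297) = 0.541021
x_5 = g(0.541021) = 0.582154
x_6 = g(0.582154) = 0.558694
x_7 = g(0.558694) = 0.571956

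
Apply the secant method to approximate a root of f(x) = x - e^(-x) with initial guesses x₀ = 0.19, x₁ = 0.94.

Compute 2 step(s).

f(x) = x - e^(-x)
x₀ = 0.19, x₁ = 0.94

Secant formula: x_{n+1} = x_n - f(x_n)(x_n - x_{n-1})/(f(x_n) - f(x_{n-1}))

Iteration 1:
  f(0.190000) = -0.636959
  f(0.940000) = 0.549372
  x_2 = 0.940000 - 0.549372×(0.940000 - 0.190000)/(0.549372 - (-0.636959))
       = 0.592686
Iteration 2:
  f(0.940000) = 0.549372
  f(0.592686) = 0.039846
  x_3 = 0.592686 - 0.039846×(0.592686 - 0.940000)/(0.039846 - 0.549372)
       = 0.565526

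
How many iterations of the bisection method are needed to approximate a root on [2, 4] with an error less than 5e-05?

We need (b-a)/2^n ≤ 5e-05
(4 - 2)/2^n ≤ 5e-05
2/2^n ≤ 5e-05
2^n ≥ 40000
n ≥ log₂(40000) = 15.29
n ≥ 16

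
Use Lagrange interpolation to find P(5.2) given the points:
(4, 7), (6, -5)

Lagrange interpolation formula:
P(x) = Σ yᵢ × Lᵢ(x)
where Lᵢ(x) = Π_{j≠i} (x - xⱼ)/(xᵢ - xⱼ)

L_0(5.2) = (5.2 - 6)/(4 - 6) = 0.400000
L_1(5.2) = (5.2 - 4)/(6 - 4) = 0.600000

P(5.2) = 7×L_0(5.2) + (-5)×L_1(5.2)
P(5.2) = -0.200000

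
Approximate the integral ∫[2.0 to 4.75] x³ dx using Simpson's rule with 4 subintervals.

f(x) = x³
a = 2.0, b = 4.75, n = 4
h = (b - a)/n = 0.687500

Simpson's rule: (h/3)[f(x₀) + 4f(x₁) + 2f(x₂) + ... + f(xₙ)]

x_0 = 2.0000, f(x_0) = 8.000000, coefficient = 1
x_1 = 2.6875, f(x_1) = 19.410889, coefficient = 4
x_2 = 3.3750, f(x_2) = 38.443359, coefficient = 2
x_3 = 4.0625, f(x_3) = 67.047119, coefficient = 4
x_4 = 4.7500, f(x_4) = 107.171875, coefficient = 1

I ≈ (0.687500/3) × 537.890625 = 123.266602
Exact value: 123.266602
Error: 0.000000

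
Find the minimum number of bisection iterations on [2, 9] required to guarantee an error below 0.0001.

We need (b-a)/2^n ≤ 0.0001
(9 - 2)/2^n ≤ 0.0001
7/2^n ≤ 0.0001
2^n ≥ 70000
n ≥ log₂(70000) = 16.10
n ≥ 17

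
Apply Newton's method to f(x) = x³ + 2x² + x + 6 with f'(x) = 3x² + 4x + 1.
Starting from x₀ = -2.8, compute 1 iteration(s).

f(x) = x³ + 2x² + x + 6
f'(x) = 3x² + 4x + 1
x₀ = -2.8

Newton-Raphson formula: x_{n+1} = x_n - f(x_n)/f'(x_n)

Iteration 1:
  f(-2.800000) = -3.072000
  f'(-2.800000) = 13.320000
  x_1 = -2.800000 - (-3.072000)/13.320000 = -2.569369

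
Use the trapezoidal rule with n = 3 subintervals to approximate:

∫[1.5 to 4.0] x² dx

f(x) = x²
a = 1.5, b = 4.0, n = 3
h = (b - a)/n = 0.833333

Trapezoidal rule: (h/2)[f(x₀) + 2f(x₁) + 2f(x₂) + ... + f(xₙ)]

x_0 = 1.5000, f(x_0) = 2.250000, coefficient = 1
x_1 = 2.3333, f(x_1) = 5.444444, coefficient = 2
x_2 = 3.1667, f(x_2) = 10.027778, coefficient = 2
x_3 = 4.0000, f(x_3) = 16.000000, coefficient = 1

I ≈ (0.833333/2) × 49.194444 = 20.497685
Exact value: 20.208333
Error: 0.289352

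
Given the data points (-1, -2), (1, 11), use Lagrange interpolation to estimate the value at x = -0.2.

Lagrange interpolation formula:
P(x) = Σ yᵢ × Lᵢ(x)
where Lᵢ(x) = Π_{j≠i} (x - xⱼ)/(xᵢ - xⱼ)

L_0(-0.2) = (-0.2 - 1)/(-1 - 1) = 0.600000
L_1(-0.2) = (-0.2 - (-1))/(1 - (-1)) = 0.400000

P(-0.2) = (-2)×L_0(-0.2) + 11×L_1(-0.2)
P(-0.2) = 3.200000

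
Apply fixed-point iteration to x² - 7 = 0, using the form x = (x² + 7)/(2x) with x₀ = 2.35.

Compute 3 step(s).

Equation: x² - 7 = 0
Fixed-point form: x = (x² + 7)/(2x)
x₀ = 2.35

x_1 = g(2.350000) = 2.664362
x_2 = g(2.664362) = 2.645816
x_3 = g(2.645816) = 2.645751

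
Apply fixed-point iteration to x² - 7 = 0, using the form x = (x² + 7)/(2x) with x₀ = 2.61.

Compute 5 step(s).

Equation: x² - 7 = 0
Fixed-point form: x = (x² + 7)/(2x)
x₀ = 2.61

x_1 = g(2.610000) = 2.645996
x_2 = g(2.645996) = 2.645751
x_3 = g(2.645751) = 2.645751
x_4 = g(2.645751) = 2.645751
x_5 = g(2.645751) = 2.645751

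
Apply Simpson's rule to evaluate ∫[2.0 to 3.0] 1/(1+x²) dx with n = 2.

f(x) = 1/(1+x²)
a = 2.0, b = 3.0, n = 2
h = (b - a)/n = 0.500000

Simpson's rule: (h/3)[f(x₀) + 4f(x₁) + 2f(x₂) + ... + f(xₙ)]

x_0 = 2.0000, f(x_0) = 0.200000, coefficient = 1
x_1 = 2.5000, f(x_1) = 0.137931, coefficient = 4
x_2 = 3.0000, f(x_2) = 0.100000, coefficient = 1

I ≈ (0.500000/3) × 0.851724 = 0.141954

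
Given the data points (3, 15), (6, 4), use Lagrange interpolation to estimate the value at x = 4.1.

Lagrange interpolation formula:
P(x) = Σ yᵢ × Lᵢ(x)
where Lᵢ(x) = Π_{j≠i} (x - xⱼ)/(xᵢ - xⱼ)

L_0(4.1) = (4.1 - 6)/(3 - 6) = 0.633333
L_1(4.1) = (4.1 - 3)/(6 - 3) = 0.366667

P(4.1) = 15×L_0(4.1) + 4×L_1(4.1)
P(4.1) = 10.966667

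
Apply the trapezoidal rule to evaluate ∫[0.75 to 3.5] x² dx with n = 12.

f(x) = x²
a = 0.75, b = 3.5, n = 12
h = (b - a)/n = 0.229167

Trapezoidal rule: (h/2)[f(x₀) + 2f(x₁) + 2f(x₂) + ... + f(xₙ)]

x_0 = 0.7500, f(x_0) = 0.562500, coefficient = 1
x_1 = 0.9792, f(x_1) = 0.958767, coefficient = 2
x_2 = 1.2083, f(x_2) = 1.460069, coefficient = 2
x_3 = 1.4375, f(x_3) = 2.066406, coefficient = 2
x_4 = 1.6667, f(x_4) = 2.777778, coefficient = 2
x_5 = 1.8958, f(x_5) = 3.594184, coefficient = 2
x_6 = 2.1250, f(x_6) = 4.515625, coefficient = 2
x_7 = 2.3542, f(x_7) = 5.542101, coefficient = 2
x_8 = 2.5833, f(x_8) = 6.673611, coefficient = 2
x_9 = 2.8125, f(x_9) = 7.910156, coefficient = 2
x_10 = 3.0417, f(x_10) = 9.251736, coefficient = 2
x_11 = 3.2708, f(x_11) = 10.698351, coefficient = 2
x_12 = 3.5000, f(x_12) = 12.250000, coefficient = 1

I ≈ (0.229167/2) × 123.710069 = 14.175112
Exact value: 14.151042
Error: 0.024070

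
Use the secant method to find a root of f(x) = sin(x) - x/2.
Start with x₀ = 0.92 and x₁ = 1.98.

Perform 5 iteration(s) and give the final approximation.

f(x) = sin(x) - x/2
x₀ = 0.92, x₁ = 1.98

Secant formula: x_{n+1} = x_n - f(x_n)(x_n - x_{n-1})/(f(x_n) - f(x_{n-1}))

Iteration 1:
  f(0.920000) = 0.335602
  f(1.980000) = -0.072562
  x_2 = 1.980000 - (-0.072562)×(1.980000 - 0.920000)/(-0.072562 - 0.335602)
       = 1.791557
Iteration 2:
  f(1.980000) = -0.072562
  f(1.791557) = 0.079953
  x_3 = 1.791557 - 0.079953×(1.791557 - 1.980000)/(0.079953 - (-0.072562))
       = 1.890344
Iteration 3:
  f(1.791557) = 0.079953
  f(1.890344) = 0.004205
  x_4 = 1.890344 - 0.004205×(1.890344 - 1.791557)/(0.004205 - 0.079953)
       = 1.895829
Iteration 4:
  f(1.890344) = 0.004205
  f(1.895829) = -0.000274
  x_5 = 1.895829 - (-0.000274)×(1.895829 - 1.890344)/(-0.000274 - 0.004205)
       = 1.895493
Iteration 5:
  f(1.895829) = -0.000274
  f(1.895493) = 0.000001
  x_6 = 1.895493 - 0.000001×(1.895493 - 1.895829)/(0.000001 - (-0.000274))
       = 1.895494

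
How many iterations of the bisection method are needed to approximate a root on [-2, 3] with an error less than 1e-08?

We need (b-a)/2^n ≤ 1e-08
(3 - (-2))/2^n ≤ 1e-08
5/2^n ≤ 1e-08
2^n ≥ 500000000
n ≥ log₂(500000000) = 28.90
n ≥ 29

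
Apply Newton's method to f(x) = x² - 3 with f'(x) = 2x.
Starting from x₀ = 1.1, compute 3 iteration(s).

f(x) = x² - 3
f'(x) = 2x
x₀ = 1.1

Newton-Raphson formula: x_{n+1} = x_n - f(x_n)/f'(x_n)

Iteration 1:
  f(1.100000) = -1.790000
  f'(1.100000) = 2.200000
  x_1 = 1.100000 - (-1.790000)/2.200000 = 1.913636
Iteration 2:
  f(1.913636) = 0.662004
  f'(1.913636) = 3.827273
  x_2 = 1.913636 - 0.662004/3.827273 = 1.740666
Iteration 3:
  f(1.740666) = 0.029919
  f'(1.740666) = 3.481332
  x_3 = 1.740666 - 0.029919/3.481332 = 1.732072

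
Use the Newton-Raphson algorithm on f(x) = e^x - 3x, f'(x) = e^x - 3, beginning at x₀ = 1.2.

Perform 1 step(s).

f(x) = e^x - 3x
f'(x) = e^x - 3
x₀ = 1.2

Newton-Raphson formula: x_{n+1} = x_n - f(x_n)/f'(x_n)

Iteration 1:
  f(1.200000) = -0.279883
  f'(1.200000) = 0.320117
  x_1 = 1.200000 - (-0.279883)/0.320117 = 2.074315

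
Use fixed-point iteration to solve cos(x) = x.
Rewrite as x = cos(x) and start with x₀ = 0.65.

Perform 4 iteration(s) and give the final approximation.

Equation: cos(x) = x
Fixed-point form: x = cos(x)
x₀ = 0.65

x_1 = g(0.650000) = 0.796084
x_2 = g(0.796084) = 0.699511
x_3 = g(0.699511) = 0.765157
x_4 = g(0.765157) = 0.721273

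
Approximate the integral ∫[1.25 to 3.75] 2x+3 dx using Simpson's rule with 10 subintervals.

f(x) = 2x+3
a = 1.25, b = 3.75, n = 10
h = (b - a)/n = 0.250000

Simpson's rule: (h/3)[f(x₀) + 4f(x₁) + 2f(x₂) + ... + f(xₙ)]

x_0 = 1.2500, f(x_0) = 5.500000, coefficient = 1
x_1 = 1.5000, f(x_1) = 6.000000, coefficient = 4
x_2 = 1.7500, f(x_2) = 6.500000, coefficient = 2
x_3 = 2.0000, f(x_3) = 7.000000, coefficient = 4
x_4 = 2.2500, f(x_4) = 7.500000, coefficient = 2
x_5 = 2.5000, f(x_5) = 8.000000, coefficient = 4
x_6 = 2.7500, f(x_6) = 8.500000, coefficient = 2
x_7 = 3.0000, f(x_7) = 9.000000, coefficient = 4
x_8 = 3.2500, f(x_8) = 9.500000, coefficient = 2
x_9 = 3.5000, f(x_9) = 10.000000, coefficient = 4
x_10 = 3.7500, f(x_10) = 10.500000, coefficient = 1

I ≈ (0.250000/3) × 240.000000 = 20.000000
Exact value: 20.000000
Error: 0.000000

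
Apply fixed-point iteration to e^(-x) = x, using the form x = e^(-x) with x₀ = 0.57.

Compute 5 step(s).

Equation: e^(-x) = x
Fixed-point form: x = e^(-x)
x₀ = 0.57

x_1 = g(0.570000) = 0.565525
x_2 = g(0.565525) = 0.568062
x_3 = g(0.568062) = 0.566623
x_4 = g(0.566623) = 0.567439
x_5 = g(0.567439) = 0.566976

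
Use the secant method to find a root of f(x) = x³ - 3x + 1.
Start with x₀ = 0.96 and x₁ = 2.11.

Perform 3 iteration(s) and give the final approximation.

f(x) = x³ - 3x + 1
x₀ = 0.96, x₁ = 2.11

Secant formula: x_{n+1} = x_n - f(x_n)(x_n - x_{n-1})/(f(x_n) - f(x_{n-1}))

Iteration 1:
  f(0.960000) = -0.995264
  f(2.110000) = 4.063931
  x_2 = 2.110000 - 4.063931×(2.110000 - 0.960000)/(4.063931 - (-0.995264))
       = 1.186232
Iteration 2:
  f(2.110000) = 4.063931
  f(1.186232) = -0.889494
  x_3 = 1.186232 - (-0.889494)×(1.186232 - 2.110000)/(-0.889494 - 4.063931)
       = 1.352115
Iteration 3:
  f(1.186232) = -0.889494
  f(1.352115) = -0.584389
  x_4 = 1.352115 - (-0.584389)×(1.352115 - 1.186232)/(-0.584389 - (-0.889494))
       = 1.669841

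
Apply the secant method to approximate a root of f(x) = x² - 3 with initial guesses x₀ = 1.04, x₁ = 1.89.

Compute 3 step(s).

f(x) = x² - 3
x₀ = 1.04, x₁ = 1.89

Secant formula: x_{n+1} = x_n - f(x_n)(x_n - x_{n-1})/(f(x_n) - f(x_{n-1}))

Iteration 1:
  f(1.040000) = -1.918400
  f(1.890000) = 0.572100
  x_2 = 1.890000 - 0.572100×(1.890000 - 1.040000)/(0.572100 - (-1.918400))
       = 1.694744
Iteration 2:
  f(1.890000) = 0.572100
  f(1.694744) = -0.127843
  x_3 = 1.694744 - (-0.127843)×(1.694744 - 1.890000)/(-0.127843 - 0.572100)
       = 1.730407
Iteration 3:
  f(1.694744) = -0.127843
  f(1.730407) = -0.005692
  x_4 = 1.730407 - (-0.005692)×(1.730407 - 1.694744)/(-0.005692 - (-0.127843))
       = 1.732069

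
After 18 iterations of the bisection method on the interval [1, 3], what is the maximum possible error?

Bisection error bound: |error| ≤ (b-a)/2^n
|error| ≤ (3 - 1)/2^18 = 2/2^18
|error| ≤ 0.0000076294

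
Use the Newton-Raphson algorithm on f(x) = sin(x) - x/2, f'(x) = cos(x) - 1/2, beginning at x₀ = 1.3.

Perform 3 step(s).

f(x) = sin(x) - x/2
f'(x) = cos(x) - 1/2
x₀ = 1.3

Newton-Raphson formula: x_{n+1} = x_n - f(x_n)/f'(x_n)

Iteration 1:
  f(1.300000) = 0.313558
  f'(1.300000) = -0.232501
  x_1 = 1.300000 - 0.313558/(-0.232501) = 2.648631
Iteration 2:
  f(2.648631) = -0.851078
  f'(2.648631) = -1.380935
  x_2 = 2.648631 - (-0.851078)/(-1.380935) = 2.032325
Iteration 3:
  f(2.032325) = -0.120790
  f'(2.032325) = -0.945317
  x_3 = 2.032325 - (-0.120790)/(-0.945317) = 1.904548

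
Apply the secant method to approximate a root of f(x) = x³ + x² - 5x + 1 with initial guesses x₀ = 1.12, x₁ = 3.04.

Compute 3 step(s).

f(x) = x³ + x² - 5x + 1
x₀ = 1.12, x₁ = 3.04

Secant formula: x_{n+1} = x_n - f(x_n)(x_n - x_{n-1})/(f(x_n) - f(x_{n-1}))

Iteration 1:
  f(1.120000) = -1.940672
  f(3.040000) = 23.136064
  x_2 = 3.040000 - 23.136064×(3.040000 - 1.120000)/(23.136064 - (-1.940672))
       = 1.268588
Iteration 2:
  f(3.040000) = 23.136064
  f(1.268588) = -1.692067
  x_3 = 1.268588 - (-1.692067)×(1.268588 - 3.040000)/(-1.692067 - 23.136064)
       = 1.389311
Iteration 3:
  f(1.268588) = -1.692067
  f(1.389311) = -1.334741
  x_4 = 1.389311 - (-1.334741)×(1.389311 - 1.268588)/(-1.334741 - (-1.692067))
       = 1.840258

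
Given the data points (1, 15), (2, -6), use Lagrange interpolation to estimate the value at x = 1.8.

Lagrange interpolation formula:
P(x) = Σ yᵢ × Lᵢ(x)
where Lᵢ(x) = Π_{j≠i} (x - xⱼ)/(xᵢ - xⱼ)

L_0(1.8) = (1.8 - 2)/(1 - 2) = 0.200000
L_1(1.8) = (1.8 - 1)/(2 - 1) = 0.800000

P(1.8) = 15×L_0(1.8) + (-6)×L_1(1.8)
P(1.8) = -1.800000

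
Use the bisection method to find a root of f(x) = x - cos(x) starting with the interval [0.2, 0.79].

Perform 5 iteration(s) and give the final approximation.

f(x) = x - cos(x)
Initial interval: [0.2, 0.79]

Iteration 1:
  c_1 = (0.200000 + 0.790000)/2 = 0.495000
  f(c_1) = f(0.495000) = -0.384969
  f(a) × f(c) ≥ 0, new interval: [0.495000, 0.790000]
Iteration 2:
  c_2 = (0.495000 + 0.790000)/2 = 0.642500
  f(c_2) = f(0.642500) = -0.158100
  f(a) × f(c) ≥ 0, new interval: [0.642500, 0.790000]
Iteration 3:
  c_3 = (0.642500 + 0.790000)/2 = 0.716250
  f(c_3) = f(0.716250) = -0.038023
  f(a) × f(c) ≥ 0, new interval: [0.716250, 0.790000]
Iteration 4:
  c_4 = (0.716250 + 0.790000)/2 = 0.753125
  f(c_4) = f(0.753125) = 0.023570
  f(a) × f(c) < 0, new interval: [0.716250, 0.753125]
Iteration 5:
  c_5 = (0.716250 + 0.753125)/2 = 0.734688
  f(c_5) = f(0.734688) = -0.007353
  f(a) × f(c) ≥ 0, new interval: [0.734688, 0.753125]

After 5 iteration(s), the approximation is c_5 = 0.734688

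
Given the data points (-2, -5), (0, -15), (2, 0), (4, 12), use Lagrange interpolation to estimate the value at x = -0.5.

Lagrange interpolation formula:
P(x) = Σ yᵢ × Lᵢ(x)
where Lᵢ(x) = Π_{j≠i} (x - xⱼ)/(xᵢ - xⱼ)

L_0(-0.5) = (-0.5 - 0)/(-2 - 0) × (-0.5 - 2)/(-2 - 2) × (-0.5 - 4)/(-2 - 4) = 0.117188
L_1(-0.5) = (-0.5 - (-2))/(0 - (-2)) × (-0.5 - 2)/(0 - 2) × (-0.5 - 4)/(0 - 4) = 1.054688
L_2(-0.5) = (-0.5 - (-2))/(2 - (-2)) × (-0.5 - 0)/(2 - 0) × (-0.5 - 4)/(2 - 4) = -0.210938
L_3(-0.5) = (-0.5 - (-2))/(4 - (-2)) × (-0.5 - 0)/(4 - 0) × (-0.5 - 2)/(4 - 2) = 0.039062

P(-0.5) = (-5)×L_0(-0.5) + (-15)×L_1(-0.5) + 0×L_2(-0.5) + 12×L_3(-0.5)
P(-0.5) = -15.937500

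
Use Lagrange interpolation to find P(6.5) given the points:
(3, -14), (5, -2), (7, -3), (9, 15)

Lagrange interpolation formula:
P(x) = Σ yᵢ × Lᵢ(x)
where Lᵢ(x) = Π_{j≠i} (x - xⱼ)/(xᵢ - xⱼ)

L_0(6.5) = (6.5 - 5)/(3 - 5) × (6.5 - 7)/(3 - 7) × (6.5 - 9)/(3 - 9) = -0.039062
L_1(6.5) = (6.5 - 3)/(5 - 3) × (6.5 - 7)/(5 - 7) × (6.5 - 9)/(5 - 9) = 0.273438
L_2(6.5) = (6.5 - 3)/(7 - 3) × (6.5 - 5)/(7 - 5) × (6.5 - 9)/(7 - 9) = 0.820312
L_3(6.5) = (6.5 - 3)/(9 - 3) × (6.5 - 5)/(9 - 5) × (6.5 - 7)/(9 - 7) = -0.054688

P(6.5) = (-14)×L_0(6.5) + (-2)×L_1(6.5) + (-3)×L_2(6.5) + 15×L_3(6.5)
P(6.5) = -3.281250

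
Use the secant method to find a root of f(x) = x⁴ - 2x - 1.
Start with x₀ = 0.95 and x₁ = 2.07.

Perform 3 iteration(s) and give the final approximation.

f(x) = x⁴ - 2x - 1
x₀ = 0.95, x₁ = 2.07

Secant formula: x_{n+1} = x_n - f(x_n)(x_n - x_{n-1})/(f(x_n) - f(x_{n-1}))

Iteration 1:
  f(0.950000) = -2.085494
  f(2.070000) = 13.220368
  x_2 = 2.070000 - 13.220368×(2.070000 - 0.950000)/(13.220368 - (-2.085494))
       = 1.102605
Iteration 2:
  f(2.070000) = 13.220368
  f(1.102605) = -1.727191
  x_3 = 1.102605 - (-1.727191)×(1.102605 - 2.070000)/(-1.727191 - 13.220368)
       = 1.214388
Iteration 3:
  f(1.102605) = -1.727191
  f(1.214388) = -1.253925
  x_4 = 1.214388 - (-1.253925)×(1.214388 - 1.102605)/(-1.253925 - (-1.727191))
       = 1.510557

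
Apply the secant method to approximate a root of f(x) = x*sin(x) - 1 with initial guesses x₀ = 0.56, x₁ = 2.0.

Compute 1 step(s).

f(x) = x*sin(x) - 1
x₀ = 0.56, x₁ = 2.0

Secant formula: x_{n+1} = x_n - f(x_n)(x_n - x_{n-1})/(f(x_n) - f(x_{n-1}))

Iteration 1:
  f(0.560000) = -0.702536
  f(2.000000) = 0.818595
  x_2 = 2.000000 - 0.818595×(2.000000 - 0.560000)/(0.818595 - (-0.702536))
       = 1.225065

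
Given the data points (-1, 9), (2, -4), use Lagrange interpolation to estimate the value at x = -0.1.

Lagrange interpolation formula:
P(x) = Σ yᵢ × Lᵢ(x)
where Lᵢ(x) = Π_{j≠i} (x - xⱼ)/(xᵢ - xⱼ)

L_0(-0.1) = (-0.1 - 2)/(-1 - 2) = 0.700000
L_1(-0.1) = (-0.1 - (-1))/(2 - (-1)) = 0.300000

P(-0.1) = 9×L_0(-0.1) + (-4)×L_1(-0.1)
P(-0.1) = 5.100000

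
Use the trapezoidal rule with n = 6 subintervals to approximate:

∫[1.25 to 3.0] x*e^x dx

f(x) = x*e^x
a = 1.25, b = 3.0, n = 6
h = (b - a)/n = 0.291667

Trapezoidal rule: (h/2)[f(x₀) + 2f(x₁) + 2f(x₂) + ... + f(xₙ)]

x_0 = 1.2500, f(x_0) = 4.362929, coefficient = 1
x_1 = 1.5417, f(x_1) = 7.203239, coefficient = 2
x_2 = 1.8333, f(x_2) = 11.466952, coefficient = 2
x_3 = 2.1250, f(x_3) = 17.792407, coefficient = 2
x_4 = 2.4167, f(x_4) = 27.087053, coefficient = 2
x_5 = 2.7083, f(x_5) = 40.636504, coefficient = 2
x_6 = 3.0000, f(x_6) = 60.256611, coefficient = 1

I ≈ (0.291667/2) × 272.991848 = 39.811311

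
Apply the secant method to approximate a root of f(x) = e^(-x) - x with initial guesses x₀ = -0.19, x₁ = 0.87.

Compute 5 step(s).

f(x) = e^(-x) - x
x₀ = -0.19, x₁ = 0.87

Secant formula: x_{n+1} = x_n - f(x_n)(x_n - x_{n-1})/(f(x_n) - f(x_{n-1}))

Iteration 1:
  f(-0.190000) = 1.399250
  f(0.870000) = -0.451048
  x_2 = 0.870000 - (-0.451048)×(0.870000 - (-0.190000))/(-0.451048 - 1.399250)
       = 0.611603
Iteration 2:
  f(0.870000) = -0.451048
  f(0.611603) = -0.069123
  x_3 = 0.611603 - (-0.069123)×(0.611603 - 0.870000)/(-0.069123 - (-0.451048))
       = 0.564837
Iteration 3:
  f(0.611603) = -0.069123
  f(0.564837) = 0.003615
  x_4 = 0.564837 - 0.003615×(0.564837 - 0.611603)/(0.003615 - (-0.069123))
       = 0.567162
Iteration 4:
  f(0.564837) = 0.003615
  f(0.567162) = -0.000029
  x_5 = 0.567162 - (-0.000029)×(0.567162 - 0.564837)/(-0.000029 - 0.003615)
       = 0.567143
Iteration 5:
  f(0.567162) = -0.000029
  f(0.567143) = 0.000000
  x_6 = 0.567143 - 0.000000×(0.567143 - 0.567162)/(0.000000 - (-0.000029))
       = 0.567143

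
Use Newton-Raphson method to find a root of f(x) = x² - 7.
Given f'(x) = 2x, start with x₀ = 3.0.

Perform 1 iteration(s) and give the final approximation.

f(x) = x² - 7
f'(x) = 2x
x₀ = 3.0

Newton-Raphson formula: x_{n+1} = x_n - f(x_n)/f'(x_n)

Iteration 1:
  f(3.000000) = 2.000000
  f'(3.000000) = 6.000000
  x_1 = 3.000000 - 2.000000/6.000000 = 2.666667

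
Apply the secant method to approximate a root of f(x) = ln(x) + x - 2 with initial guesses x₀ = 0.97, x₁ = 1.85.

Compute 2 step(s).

f(x) = ln(x) + x - 2
x₀ = 0.97, x₁ = 1.85

Secant formula: x_{n+1} = x_n - f(x_n)(x_n - x_{n-1})/(f(x_n) - f(x_{n-1}))

Iteration 1:
  f(0.970000) = -1.060459
  f(1.850000) = 0.465186
  x_2 = 1.850000 - 0.465186×(1.850000 - 0.970000)/(0.465186 - (-1.060459))
       = 1.581678
Iteration 2:
  f(1.850000) = 0.465186
  f(1.581678) = 0.040165
  x_3 = 1.581678 - 0.040165×(1.581678 - 1.850000)/(0.040165 - 0.465186)
       = 1.556322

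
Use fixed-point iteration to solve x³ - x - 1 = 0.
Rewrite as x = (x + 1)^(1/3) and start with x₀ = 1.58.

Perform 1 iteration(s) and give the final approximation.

Equation: x³ - x - 1 = 0
Fixed-point form: x = (x + 1)^(1/3)
x₀ = 1.58

x_1 = g(1.580000) = 1.371534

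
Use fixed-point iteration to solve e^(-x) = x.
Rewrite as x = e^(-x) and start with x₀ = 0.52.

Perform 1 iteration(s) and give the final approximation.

Equation: e^(-x) = x
Fixed-point form: x = e^(-x)
x₀ = 0.52

x_1 = g(0.520000) = 0.594521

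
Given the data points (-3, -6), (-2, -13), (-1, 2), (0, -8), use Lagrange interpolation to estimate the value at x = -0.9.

Lagrange interpolation formula:
P(x) = Σ yᵢ × Lᵢ(x)
where Lᵢ(x) = Π_{j≠i} (x - xⱼ)/(xᵢ - xⱼ)

L_0(-0.9) = (-0.9 - (-2))/(-3 - (-2)) × (-0.9 - (-1))/(-3 - (-1)) × (-0.9 - 0)/(-3 - 0) = 0.016500
L_1(-0.9) = (-0.9 - (-3))/(-2 - (-3)) × (-0.9 - (-1))/(-2 - (-1)) × (-0.9 - 0)/(-2 - 0) = -0.094500
L_2(-0.9) = (-0.9 - (-3))/(-1 - (-3)) × (-0.9 - (-2))/(-1 - (-2)) × (-0.9 - 0)/(-1 - 0) = 1.039500
L_3(-0.9) = (-0.9 - (-3))/(0 - (-3)) × (-0.9 - (-2))/(0 - (-2)) × (-0.9 - (-1))/(0 - (-1)) = 0.038500

P(-0.9) = (-6)×L_0(-0.9) + (-13)×L_1(-0.9) + 2×L_2(-0.9) + (-8)×L_3(-0.9)
P(-0.9) = 2.900500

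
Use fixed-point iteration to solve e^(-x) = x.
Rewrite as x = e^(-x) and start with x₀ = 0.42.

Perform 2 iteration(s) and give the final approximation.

Equation: e^(-x) = x
Fixed-point form: x = e^(-x)
x₀ = 0.42

x_1 = g(0.420000) = 0.657047
x_2 = g(0.657047) = 0.518380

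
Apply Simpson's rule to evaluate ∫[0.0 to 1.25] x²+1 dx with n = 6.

f(x) = x²+1
a = 0.0, b = 1.25, n = 6
h = (b - a)/n = 0.208333

Simpson's rule: (h/3)[f(x₀) + 4f(x₁) + 2f(x₂) + ... + f(xₙ)]

x_0 = 0.0000, f(x_0) = 1.000000, coefficient = 1
x_1 = 0.2083, f(x_1) = 1.043403, coefficient = 4
x_2 = 0.4167, f(x_2) = 1.173611, coefficient = 2
x_3 = 0.6250, f(x_3) = 1.390625, coefficient = 4
x_4 = 0.8333, f(x_4) = 1.694444, coefficient = 2
x_5 = 1.0417, f(x_5) = 2.085069, coefficient = 4
x_6 = 1.2500, f(x_6) = 2.562500, coefficient = 1

I ≈ (0.208333/3) × 27.375000 = 1.901042
Exact value: 1.901042
Error: 0.000000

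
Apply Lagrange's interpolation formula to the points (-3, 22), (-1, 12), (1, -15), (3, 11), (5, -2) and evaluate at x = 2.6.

Lagrange interpolation formula:
P(x) = Σ yᵢ × Lᵢ(x)
where Lᵢ(x) = Π_{j≠i} (x - xⱼ)/(xᵢ - xⱼ)

L_0(2.6) = (2.6 - (-1))/(-3 - (-1)) × (2.6 - 1)/(-3 - 1) × (2.6 - 3)/(-3 - 3) × (2.6 - 5)/(-3 - 5) = 0.014400
L_1(2.6) = (2.6 - (-3))/(-1 - (-3)) × (2.6 - 1)/(-1 - 1) × (2.6 - 3)/(-1 - 3) × (2.6 - 5)/(-1 - 5) = -0.089600
L_2(2.6) = (2.6 - (-3))/(1 - (-3)) × (2.6 - (-1))/(1 - (-1)) × (2.6 - 3)/(1 - 3) × (2.6 - 5)/(1 - 5) = 0.302400
L_3(2.6) = (2.6 - (-3))/(3 - (-3)) × (2.6 - (-1))/(3 - (-1)) × (2.6 - 1)/(3 - 1) × (2.6 - 5)/(3 - 5) = 0.806400
L_4(2.6) = (2.6 - (-3))/(5 - (-3)) × (2.6 - (-1))/(5 - (-1)) × (2.6 - 1)/(5 - 1) × (2.6 - 3)/(5 - 3) = -0.033600

P(2.6) = 22×L_0(2.6) + 12×L_1(2.6) + (-15)×L_2(2.6) + 11×L_3(2.6) + (-2)×L_4(2.6)
P(2.6) = 3.643200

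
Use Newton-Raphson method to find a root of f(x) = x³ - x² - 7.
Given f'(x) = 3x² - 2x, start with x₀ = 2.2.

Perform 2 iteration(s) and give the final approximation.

f(x) = x³ - x² - 7
f'(x) = 3x² - 2x
x₀ = 2.2

Newton-Raphson formula: x_{n+1} = x_n - f(x_n)/f'(x_n)

Iteration 1:
  f(2.200000) = -1.192000
  f'(2.200000) = 10.120000
  x_1 = 2.200000 - (-1.192000)/10.120000 = 2.317787
Iteration 2:
  f(2.317787) = 0.079327
  f'(2.317787) = 11.480831
  x_2 = 2.317787 - 0.079327/11.480831 = 2.310877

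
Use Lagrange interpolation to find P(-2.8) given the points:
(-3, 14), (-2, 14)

Lagrange interpolation formula:
P(x) = Σ yᵢ × Lᵢ(x)
where Lᵢ(x) = Π_{j≠i} (x - xⱼ)/(xᵢ - xⱼ)

L_0(-2.8) = (-2.8 - (-2))/(-3 - (-2)) = 0.800000
L_1(-2.8) = (-2.8 - (-3))/(-2 - (-3)) = 0.200000

P(-2.8) = 14×L_0(-2.8) + 14×L_1(-2.8)
P(-2.8) = 14.000000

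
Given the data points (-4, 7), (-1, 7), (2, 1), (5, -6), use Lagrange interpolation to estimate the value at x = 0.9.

Lagrange interpolation formula:
P(x) = Σ yᵢ × Lᵢ(x)
where Lᵢ(x) = Π_{j≠i} (x - xⱼ)/(xᵢ - xⱼ)

L_0(0.9) = (0.9 - (-1))/(-4 - (-1)) × (0.9 - 2)/(-4 - 2) × (0.9 - 5)/(-4 - 5) = -0.052895
L_1(0.9) = (0.9 - (-4))/(-1 - (-4)) × (0.9 - 2)/(-1 - 2) × (0.9 - 5)/(-1 - 5) = 0.409241
L_2(0.9) = (0.9 - (-4))/(2 - (-4)) × (0.9 - (-1))/(2 - (-1)) × (0.9 - 5)/(2 - 5) = 0.706870
L_3(0.9) = (0.9 - (-4))/(5 - (-4)) × (0.9 - (-1))/(5 - (-1)) × (0.9 - 2)/(5 - 2) = -0.063216

P(0.9) = 7×L_0(0.9) + 7×L_1(0.9) + 1×L_2(0.9) + (-6)×L_3(0.9)
P(0.9) = 3.580586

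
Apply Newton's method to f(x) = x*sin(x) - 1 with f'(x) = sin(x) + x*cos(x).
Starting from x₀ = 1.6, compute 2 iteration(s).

f(x) = x*sin(x) - 1
f'(x) = sin(x) + x*cos(x)
x₀ = 1.6

Newton-Raphson formula: x_{n+1} = x_n - f(x_n)/f'(x_n)

Iteration 1:
  f(1.600000) = 0.599318
  f'(1.600000) = 0.952854
  x_1 = 1.600000 - 0.599318/0.952854 = 0.971029
Iteration 2:
  f(0.971029) = -0.198448
  f'(0.971029) = 1.373565
  x_2 = 0.971029 - (-0.198448)/1.373565 = 1.115505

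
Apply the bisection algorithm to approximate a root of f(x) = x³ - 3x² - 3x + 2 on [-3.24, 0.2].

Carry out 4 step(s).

f(x) = x³ - 3x² - 3x + 2
Initial interval: [-3.24, 0.2]

Iteration 1:
  c_1 = (-3.240000 + 0.200000)/2 = -1.520000
  f(c_1) = f(-1.520000) = -3.883008
  f(a) × f(c) ≥ 0, new interval: [-1.520000, 0.200000]
Iteration 2:
  c_2 = (-1.520000 + 0.200000)/2 = -0.660000
  f(c_2) = f(-0.660000) = 2.385704
  f(a) × f(c) < 0, new interval: [-1.520000, -0.660000]
Iteration 3:
  c_3 = (-1.520000 + (-0.660000))/2 = -1.090000
  f(c_3) = f(-1.090000) = 0.410671
  f(a) × f(c) < 0, new interval: [-1.520000, -1.090000]
Iteration 4:
  c_4 = (-1.520000 + (-1.090000))/2 = -1.305000
  f(c_4) = f(-1.305000) = -1.416523
  f(a) × f(c) ≥ 0, new interval: [-1.305000, -1.090000]

After 4 iteration(s), the approximation is c_4 = -1.305000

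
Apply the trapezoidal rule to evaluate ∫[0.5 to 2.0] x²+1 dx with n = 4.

f(x) = x²+1
a = 0.5, b = 2.0, n = 4
h = (b - a)/n = 0.375000

Trapezoidal rule: (h/2)[f(x₀) + 2f(x₁) + 2f(x₂) + ... + f(xₙ)]

x_0 = 0.5000, f(x_0) = 1.250000, coefficient = 1
x_1 = 0.8750, f(x_1) = 1.765625, coefficient = 2
x_2 = 1.2500, f(x_2) = 2.562500, coefficient = 2
x_3 = 1.6250, f(x_3) = 3.640625, coefficient = 2
x_4 = 2.0000, f(x_4) = 5.000000, coefficient = 1

I ≈ (0.375000/2) × 22.187500 = 4.160156
Exact value: 4.125000
Error: 0.035156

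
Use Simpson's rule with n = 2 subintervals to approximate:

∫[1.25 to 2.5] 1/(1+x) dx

f(x) = 1/(1+x)
a = 1.25, b = 2.5, n = 2
h = (b - a)/n = 0.625000

Simpson's rule: (h/3)[f(x₀) + 4f(x₁) + 2f(x₂) + ... + f(xₙ)]

x_0 = 1.2500, f(x_0) = 0.444444, coefficient = 1
x_1 = 1.8750, f(x_1) = 0.347826, coefficient = 4
x_2 = 2.5000, f(x_2) = 0.285714, coefficient = 1

I ≈ (0.625000/3) × 2.121463 = 0.441971
Exact value: 0.441833
Error: 0.000139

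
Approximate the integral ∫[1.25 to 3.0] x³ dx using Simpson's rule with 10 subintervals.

f(x) = x³
a = 1.25, b = 3.0, n = 10
h = (b - a)/n = 0.175000

Simpson's rule: (h/3)[f(x₀) + 4f(x₁) + 2f(x₂) + ... + f(xₙ)]

x_0 = 1.2500, f(x_0) = 1.953125, coefficient = 1
x_1 = 1.4250, f(x_1) = 2.893641, coefficient = 4
x_2 = 1.6000, f(x_2) = 4.096000, coefficient = 2
x_3 = 1.7750, f(x_3) = 5.592359, coefficient = 4
x_4 = 1.9500, f(x_4) = 7.414875, coefficient = 2
x_5 = 2.1250, f(x_5) = 9.595703, coefficient = 4
x_6 = 2.3000, f(x_6) = 12.167000, coefficient = 2
x_7 = 2.4750, f(x_7) = 15.160922, coefficient = 4
x_8 = 2.6500, f(x_8) = 18.609625, coefficient = 2
x_9 = 2.8250, f(x_9) = 22.545266, coefficient = 4
x_10 = 3.0000, f(x_10) = 27.000000, coefficient = 1

I ≈ (0.175000/3) × 336.679687 = 19.639648
Exact value: 19.639648
Error: 0.000000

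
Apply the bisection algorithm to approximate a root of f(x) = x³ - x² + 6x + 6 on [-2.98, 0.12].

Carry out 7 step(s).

f(x) = x³ - x² + 6x + 6
Initial interval: [-2.98, 0.12]

Iteration 1:
  c_1 = (-2.980000 + 0.120000)/2 = -1.430000
  f(c_1) = f(-1.430000) = -7.549107
  f(a) × f(c) ≥ 0, new interval: [-1.430000, 0.120000]
Iteration 2:
  c_2 = (-1.430000 + 0.120000)/2 = -0.655000
  f(c_2) = f(-0.655000) = 1.359964
  f(a) × f(c) < 0, new interval: [-1.430000, -0.655000]
Iteration 3:
  c_3 = (-1.430000 + (-0.655000))/2 = -1.042500
  f(c_3) = f(-1.042500) = -2.474802
  f(a) × f(c) ≥ 0, new interval: [-1.042500, -0.655000]
Iteration 4:
  c_4 = (-1.042500 + (-0.655000))/2 = -0.848750
  f(c_4) = f(-0.848750) = -0.424296
  f(a) × f(c) ≥ 0, new interval: [-0.848750, -0.655000]
Iteration 5:
  c_5 = (-0.848750 + (-0.655000))/2 = -0.751875
  f(c_5) = f(-0.751875) = 0.498387
  f(a) × f(c) < 0, new interval: [-0.848750, -0.751875]
Iteration 6:
  c_6 = (-0.848750 + (-0.751875))/2 = -0.800312
  f(c_6) = f(-0.800312) = 0.045025
  f(a) × f(c) < 0, new interval: [-0.848750, -0.800312]
Iteration 7:
  c_7 = (-0.848750 + (-0.800312))/2 = -0.824531
  f(c_7) = f(-0.824531) = -0.187598
  f(a) × f(c) ≥ 0, new interval: [-0.824531, -0.800312]

After 7 iteration(s), the approximation is c_7 = -0.824531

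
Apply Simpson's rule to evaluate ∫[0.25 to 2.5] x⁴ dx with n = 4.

f(x) = x⁴
a = 0.25, b = 2.5, n = 4
h = (b - a)/n = 0.562500

Simpson's rule: (h/3)[f(x₀) + 4f(x₁) + 2f(x₂) + ... + f(xₙ)]

x_0 = 0.2500, f(x_0) = 0.003906, coefficient = 1
x_1 = 0.8125, f(x_1) = 0.435806, coefficient = 4
x_2 = 1.3750, f(x_2) = 3.574463, coefficient = 2
x_3 = 1.9375, f(x_3) = 14.091812, coefficient = 4
x_4 = 2.5000, f(x_4) = 39.062500, coefficient = 1

I ≈ (0.562500/3) × 104.325806 = 19.561089
Exact value: 19.531055
Error: 0.030034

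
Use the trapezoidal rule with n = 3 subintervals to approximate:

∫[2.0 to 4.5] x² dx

f(x) = x²
a = 2.0, b = 4.5, n = 3
h = (b - a)/n = 0.833333

Trapezoidal rule: (h/2)[f(x₀) + 2f(x₁) + 2f(x₂) + ... + f(xₙ)]

x_0 = 2.0000, f(x_0) = 4.000000, coefficient = 1
x_1 = 2.8333, f(x_1) = 8.027778, coefficient = 2
x_2 = 3.6667, f(x_2) = 13.444444, coefficient = 2
x_3 = 4.5000, f(x_3) = 20.250000, coefficient = 1

I ≈ (0.833333/2) × 67.194444 = 27.997685
Exact value: 27.708333
Error: 0.289352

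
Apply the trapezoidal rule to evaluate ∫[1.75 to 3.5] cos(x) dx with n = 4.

f(x) = cos(x)
a = 1.75, b = 3.5, n = 4
h = (b - a)/n = 0.437500

Trapezoidal rule: (h/2)[f(x₀) + 2f(x₁) + 2f(x₂) + ... + f(xₙ)]

x_0 = 1.7500, f(x_0) = -0.178246, coefficient = 1
x_1 = 2.1875, f(x_1) = -0.578349, coefficient = 2
x_2 = 2.6250, f(x_2) = -0.869507, coefficient = 2
x_3 = 3.0625, f(x_3) = -0.996874, coefficient = 2
x_4 = 3.5000, f(x_4) = -0.936457, coefficient = 1

I ≈ (0.437500/2) × -6.004163 = -1.313411
Exact value: -1.334769
Error: 0.021358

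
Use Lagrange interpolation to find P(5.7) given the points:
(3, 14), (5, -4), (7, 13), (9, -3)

Lagrange interpolation formula:
P(x) = Σ yᵢ × Lᵢ(x)
where Lᵢ(x) = Π_{j≠i} (x - xⱼ)/(xᵢ - xⱼ)

L_0(5.7) = (5.7 - 5)/(3 - 5) × (5.7 - 7)/(3 - 7) × (5.7 - 9)/(3 - 9) = -0.062563
L_1(5.7) = (5.7 - 3)/(5 - 3) × (5.7 - 7)/(5 - 7) × (5.7 - 9)/(5 - 9) = 0.723937
L_2(5.7) = (5.7 - 3)/(7 - 3) × (5.7 - 5)/(7 - 5) × (5.7 - 9)/(7 - 9) = 0.389813
L_3(5.7) = (5.7 - 3)/(9 - 3) × (5.7 - 5)/(9 - 5) × (5.7 - 7)/(9 - 7) = -0.051188

P(5.7) = 14×L_0(5.7) + (-4)×L_1(5.7) + 13×L_2(5.7) + (-3)×L_3(5.7)
P(5.7) = 1.449500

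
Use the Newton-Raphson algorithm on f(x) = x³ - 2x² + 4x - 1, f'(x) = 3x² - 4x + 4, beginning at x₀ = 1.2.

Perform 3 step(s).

f(x) = x³ - 2x² + 4x - 1
f'(x) = 3x² - 4x + 4
x₀ = 1.2

Newton-Raphson formula: x_{n+1} = x_n - f(x_n)/f'(x_n)

Iteration 1:
  f(1.200000) = 2.648000
  f'(1.200000) = 3.520000
  x_1 = 1.200000 - 2.648000/3.520000 = 0.447727
Iteration 2:
  f(0.447727) = 0.479741
  f'(0.447727) = 2.810470
  x_2 = 0.447727 - 0.479741/2.810470 = 0.277030
Iteration 3:
  f(0.277030) = -0.024112
  f'(0.277030) = 3.122118
  x_3 = 0.277030 - (-0.024112)/3.122118 = 0.284752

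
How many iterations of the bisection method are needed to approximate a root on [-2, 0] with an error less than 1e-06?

We need (b-a)/2^n ≤ 1e-06
(0 - (-2))/2^n ≤ 1e-06
2/2^n ≤ 1e-06
2^n ≥ 2000000
n ≥ log₂(2000000) = 20.93
n ≥ 21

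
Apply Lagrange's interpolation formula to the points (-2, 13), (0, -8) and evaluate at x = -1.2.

Lagrange interpolation formula:
P(x) = Σ yᵢ × Lᵢ(x)
where Lᵢ(x) = Π_{j≠i} (x - xⱼ)/(xᵢ - xⱼ)

L_0(-1.2) = (-1.2 - 0)/(-2 - 0) = 0.600000
L_1(-1.2) = (-1.2 - (-2))/(0 - (-2)) = 0.400000

P(-1.2) = 13×L_0(-1.2) + (-8)×L_1(-1.2)
P(-1.2) = 4.600000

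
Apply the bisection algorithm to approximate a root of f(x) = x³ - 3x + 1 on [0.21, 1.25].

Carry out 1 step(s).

f(x) = x³ - 3x + 1
Initial interval: [0.21, 1.25]

Iteration 1:
  c_1 = (0.210000 + 1.250000)/2 = 0.730000
  f(c_1) = f(0.730000) = -0.800983
  f(a) × f(c) < 0, new interval: [0.210000, 0.730000]

After 1 iteration(s), the approximation is c_1 = 0.730000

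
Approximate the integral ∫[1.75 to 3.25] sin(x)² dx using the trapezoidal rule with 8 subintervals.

f(x) = sin(x)²
a = 1.75, b = 3.25, n = 8
h = (b - a)/n = 0.187500

Trapezoidal rule: (h/2)[f(x₀) + 2f(x₁) + 2f(x₂) + ... + f(xₙ)]

x_0 = 1.7500, f(x_0) = 0.968228, coefficient = 1
x_1 = 1.9375, f(x_1) = 0.871449, coefficient = 2
x_2 = 2.1250, f(x_2) = 0.723044, coefficient = 2
x_3 = 2.3125, f(x_3) = 0.543639, coefficient = 2
x_4 = 2.5000, f(x_4) = 0.358169, coefficient = 2
x_5 = 2.6875, f(x_5) = 0.192411, coefficient = 2
x_6 = 2.8750, f(x_6) = 0.069404, coefficient = 2
x_7 = 3.0625, f(x_7) = 0.006243, coefficient = 2
x_8 = 3.2500, f(x_8) = 0.011706, coefficient = 1

I ≈ (0.187500/2) × 6.508651 = 0.610186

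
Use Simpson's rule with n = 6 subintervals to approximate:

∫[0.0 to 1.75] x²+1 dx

f(x) = x²+1
a = 0.0, b = 1.75, n = 6
h = (b - a)/n = 0.291667

Simpson's rule: (h/3)[f(x₀) + 4f(x₁) + 2f(x₂) + ... + f(xₙ)]

x_0 = 0.0000, f(x_0) = 1.000000, coefficient = 1
x_1 = 0.2917, f(x_1) = 1.085069, coefficient = 4
x_2 = 0.5833, f(x_2) = 1.340278, coefficient = 2
x_3 = 0.8750, f(x_3) = 1.765625, coefficient = 4
x_4 = 1.1667, f(x_4) = 2.361111, coefficient = 2
x_5 = 1.4583, f(x_5) = 3.126736, coefficient = 4
x_6 = 1.7500, f(x_6) = 4.062500, coefficient = 1

I ≈ (0.291667/3) × 36.375000 = 3.536458
Exact value: 3.536458
Error: 0.000000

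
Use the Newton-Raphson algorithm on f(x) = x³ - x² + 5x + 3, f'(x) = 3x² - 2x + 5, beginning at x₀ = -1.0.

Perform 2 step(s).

f(x) = x³ - x² + 5x + 3
f'(x) = 3x² - 2x + 5
x₀ = -1.0

Newton-Raphson formula: x_{n+1} = x_n - f(x_n)/f'(x_n)

Iteration 1:
  f(-1.000000) = -4.000000
  f'(-1.000000) = 10.000000
  x_1 = -1.000000 - (-4.000000)/10.000000 = -0.600000
Iteration 2:
  f(-0.600000) = -0.576000
  f'(-0.600000) = 7.280000
  x_2 = -0.600000 - (-0.576000)/7.280000 = -0.520879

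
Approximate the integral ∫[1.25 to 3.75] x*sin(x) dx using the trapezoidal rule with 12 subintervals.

f(x) = x*sin(x)
a = 1.25, b = 3.75, n = 12
h = (b - a)/n = 0.208333

Trapezoidal rule: (h/2)[f(x₀) + 2f(x₁) + 2f(x₂) + ... + f(xₙ)]

x_0 = 1.2500, f(x_0) = 1.186231, coefficient = 1
x_1 = 1.4583, f(x_1) = 1.449121, coefficient = 2
x_2 = 1.6667, f(x_2) = 1.659013, coefficient = 2
x_3 = 1.8750, f(x_3) = 1.788911, coefficient = 2
x_4 = 2.0833, f(x_4) = 1.815632, coefficient = 2
x_5 = 2.2917, f(x_5) = 1.721572, coefficient = 2
x_6 = 2.5000, f(x_6) = 1.496180, coefficient = 2
x_7 = 2.7083, f(x_7) = 1.137043, coefficient = 2
x_8 = 2.9167, f(x_8) = 0.650516, coefficient = 2
x_9 = 3.1250, f(x_9) = 0.051850, coefficient = 2
x_10 = 3.3333, f(x_10) = -0.635227, coefficient = 2
x_11 = 3.5417, f(x_11) = -1.379431, coefficient = 2
x_12 = 3.7500, f(x_12) = -2.143355, coefficient = 1

I ≈ (0.208333/2) × 18.553236 = 1.932629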